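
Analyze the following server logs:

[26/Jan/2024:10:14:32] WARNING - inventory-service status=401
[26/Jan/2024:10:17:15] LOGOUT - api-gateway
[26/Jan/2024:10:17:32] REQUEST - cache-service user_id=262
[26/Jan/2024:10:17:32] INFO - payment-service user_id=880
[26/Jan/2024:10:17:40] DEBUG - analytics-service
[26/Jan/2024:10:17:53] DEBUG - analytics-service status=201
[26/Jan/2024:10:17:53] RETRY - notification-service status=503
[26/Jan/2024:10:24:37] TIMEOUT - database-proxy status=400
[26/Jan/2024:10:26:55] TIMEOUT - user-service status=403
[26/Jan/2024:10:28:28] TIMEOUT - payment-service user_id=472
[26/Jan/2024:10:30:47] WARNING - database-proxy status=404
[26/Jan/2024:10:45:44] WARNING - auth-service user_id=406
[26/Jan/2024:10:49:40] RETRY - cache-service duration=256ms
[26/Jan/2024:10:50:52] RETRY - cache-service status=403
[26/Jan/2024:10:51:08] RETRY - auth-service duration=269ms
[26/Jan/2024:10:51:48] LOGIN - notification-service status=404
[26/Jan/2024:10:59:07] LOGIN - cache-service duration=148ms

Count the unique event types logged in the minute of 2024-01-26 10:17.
5

To count unique event types:

1. Filter events in the minute starting at 2024-01-26 10:17
2. Extract event types from matching entries
3. Count unique types: 5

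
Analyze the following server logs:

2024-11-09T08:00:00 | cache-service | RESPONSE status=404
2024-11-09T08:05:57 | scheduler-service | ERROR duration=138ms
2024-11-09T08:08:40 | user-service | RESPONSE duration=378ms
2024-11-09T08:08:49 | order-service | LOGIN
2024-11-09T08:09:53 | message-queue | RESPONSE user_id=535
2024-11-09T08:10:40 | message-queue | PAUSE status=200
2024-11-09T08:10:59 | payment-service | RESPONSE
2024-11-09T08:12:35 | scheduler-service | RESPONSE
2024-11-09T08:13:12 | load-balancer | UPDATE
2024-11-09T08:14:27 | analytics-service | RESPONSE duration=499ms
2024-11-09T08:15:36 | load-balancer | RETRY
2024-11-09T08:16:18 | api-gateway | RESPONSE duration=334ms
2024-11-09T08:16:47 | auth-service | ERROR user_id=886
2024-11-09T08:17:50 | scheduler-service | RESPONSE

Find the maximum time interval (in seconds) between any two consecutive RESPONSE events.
520

To find the longest gap:

1. Extract all RESPONSE events in chronological order
2. Calculate time differences between consecutive events
3. Find the maximum difference
4. Longest gap: 520 seconds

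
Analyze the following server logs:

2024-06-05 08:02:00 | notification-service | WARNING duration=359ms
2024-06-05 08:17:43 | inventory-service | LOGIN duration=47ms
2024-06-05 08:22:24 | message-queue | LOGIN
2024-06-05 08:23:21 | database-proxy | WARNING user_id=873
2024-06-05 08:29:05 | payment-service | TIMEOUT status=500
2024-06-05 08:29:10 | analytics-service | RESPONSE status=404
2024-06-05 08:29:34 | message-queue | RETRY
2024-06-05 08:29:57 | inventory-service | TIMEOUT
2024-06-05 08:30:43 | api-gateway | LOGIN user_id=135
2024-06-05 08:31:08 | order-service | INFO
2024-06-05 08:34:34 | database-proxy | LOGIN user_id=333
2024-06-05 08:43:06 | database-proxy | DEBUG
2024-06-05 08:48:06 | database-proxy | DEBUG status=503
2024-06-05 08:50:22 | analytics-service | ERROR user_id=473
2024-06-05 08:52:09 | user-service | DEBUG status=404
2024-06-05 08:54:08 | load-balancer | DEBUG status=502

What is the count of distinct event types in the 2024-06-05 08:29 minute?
3

To count unique event types:

1. Filter events in the minute starting at 2024-06-05 08:29
2. Extract event types from matching entries
3. Count unique types: 3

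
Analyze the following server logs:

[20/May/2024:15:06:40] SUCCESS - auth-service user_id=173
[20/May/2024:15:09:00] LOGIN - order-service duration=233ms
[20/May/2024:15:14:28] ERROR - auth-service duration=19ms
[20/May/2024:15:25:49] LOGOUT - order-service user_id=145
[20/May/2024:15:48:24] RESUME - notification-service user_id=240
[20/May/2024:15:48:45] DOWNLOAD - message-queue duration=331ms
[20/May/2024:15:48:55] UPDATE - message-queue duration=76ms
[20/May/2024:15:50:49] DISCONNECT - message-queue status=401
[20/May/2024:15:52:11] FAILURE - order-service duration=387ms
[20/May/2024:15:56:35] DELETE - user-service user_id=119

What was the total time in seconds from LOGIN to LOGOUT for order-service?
1009

To calculate state duration:

1. Find LOGIN event for order-service: 20/May/2024:15:09:00
2. Find LOGOUT event for order-service: 20/May/2024:15:25:49
3. Calculate duration: 20/May/2024:15:25:49 - 20/May/2024:15:09:00 = 1009 seconds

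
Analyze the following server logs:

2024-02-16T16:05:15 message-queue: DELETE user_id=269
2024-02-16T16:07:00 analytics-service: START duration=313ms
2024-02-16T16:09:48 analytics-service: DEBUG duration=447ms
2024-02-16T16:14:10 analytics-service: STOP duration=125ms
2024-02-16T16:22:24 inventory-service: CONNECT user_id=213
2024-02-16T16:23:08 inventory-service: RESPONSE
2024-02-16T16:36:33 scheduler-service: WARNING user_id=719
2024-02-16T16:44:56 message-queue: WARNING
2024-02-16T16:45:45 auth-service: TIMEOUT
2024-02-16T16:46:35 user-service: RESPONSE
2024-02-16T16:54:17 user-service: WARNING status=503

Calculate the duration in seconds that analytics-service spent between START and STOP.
430

To calculate state duration:

1. Find START event for analytics-service: 2024-02-16T16:07:00
2. Find STOP event for analytics-service: 2024-02-16T16:14:10
3. Calculate duration: 2024-02-16T16:14:10 - 2024-02-16T16:07:00 = 430 seconds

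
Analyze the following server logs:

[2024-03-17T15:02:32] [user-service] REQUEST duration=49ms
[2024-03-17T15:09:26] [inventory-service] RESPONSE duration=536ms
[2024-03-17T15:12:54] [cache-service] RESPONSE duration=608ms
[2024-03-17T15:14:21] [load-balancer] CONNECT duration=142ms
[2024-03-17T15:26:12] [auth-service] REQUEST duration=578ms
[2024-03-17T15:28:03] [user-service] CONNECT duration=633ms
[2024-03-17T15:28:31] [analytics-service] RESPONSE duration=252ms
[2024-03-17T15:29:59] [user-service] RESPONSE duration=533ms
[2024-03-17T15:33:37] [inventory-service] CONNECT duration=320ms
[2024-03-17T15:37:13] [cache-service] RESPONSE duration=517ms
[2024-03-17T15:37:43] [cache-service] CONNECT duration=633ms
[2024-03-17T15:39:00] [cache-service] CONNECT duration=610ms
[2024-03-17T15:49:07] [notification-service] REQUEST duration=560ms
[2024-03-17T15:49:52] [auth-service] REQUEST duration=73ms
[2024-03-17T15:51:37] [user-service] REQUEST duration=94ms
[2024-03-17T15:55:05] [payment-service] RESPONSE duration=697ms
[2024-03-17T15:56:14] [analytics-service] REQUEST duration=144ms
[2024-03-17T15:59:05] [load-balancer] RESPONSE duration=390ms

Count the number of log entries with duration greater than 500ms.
10

To count timeouts:

1. Threshold: 500ms
2. Extract duration from each log entry
3. Count entries where duration > 500
4. Timeout count: 10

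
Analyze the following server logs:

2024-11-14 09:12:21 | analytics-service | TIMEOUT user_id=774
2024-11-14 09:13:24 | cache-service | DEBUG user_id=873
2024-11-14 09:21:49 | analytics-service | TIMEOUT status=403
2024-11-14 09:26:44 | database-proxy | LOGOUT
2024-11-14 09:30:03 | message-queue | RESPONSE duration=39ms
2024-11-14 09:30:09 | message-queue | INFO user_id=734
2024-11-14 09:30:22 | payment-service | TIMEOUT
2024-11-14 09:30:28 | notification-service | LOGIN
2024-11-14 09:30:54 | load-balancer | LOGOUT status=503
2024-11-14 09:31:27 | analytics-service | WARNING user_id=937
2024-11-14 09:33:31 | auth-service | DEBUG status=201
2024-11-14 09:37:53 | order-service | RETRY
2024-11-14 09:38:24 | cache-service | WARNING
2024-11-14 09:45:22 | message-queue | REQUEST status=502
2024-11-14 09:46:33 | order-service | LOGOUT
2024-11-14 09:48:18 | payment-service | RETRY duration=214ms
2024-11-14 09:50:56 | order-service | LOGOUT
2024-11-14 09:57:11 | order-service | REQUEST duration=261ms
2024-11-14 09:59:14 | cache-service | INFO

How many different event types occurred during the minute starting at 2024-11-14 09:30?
5

To count unique event types:

1. Filter events in the minute starting at 2024-11-14 09:30
2. Extract event types from matching entries
3. Count unique types: 5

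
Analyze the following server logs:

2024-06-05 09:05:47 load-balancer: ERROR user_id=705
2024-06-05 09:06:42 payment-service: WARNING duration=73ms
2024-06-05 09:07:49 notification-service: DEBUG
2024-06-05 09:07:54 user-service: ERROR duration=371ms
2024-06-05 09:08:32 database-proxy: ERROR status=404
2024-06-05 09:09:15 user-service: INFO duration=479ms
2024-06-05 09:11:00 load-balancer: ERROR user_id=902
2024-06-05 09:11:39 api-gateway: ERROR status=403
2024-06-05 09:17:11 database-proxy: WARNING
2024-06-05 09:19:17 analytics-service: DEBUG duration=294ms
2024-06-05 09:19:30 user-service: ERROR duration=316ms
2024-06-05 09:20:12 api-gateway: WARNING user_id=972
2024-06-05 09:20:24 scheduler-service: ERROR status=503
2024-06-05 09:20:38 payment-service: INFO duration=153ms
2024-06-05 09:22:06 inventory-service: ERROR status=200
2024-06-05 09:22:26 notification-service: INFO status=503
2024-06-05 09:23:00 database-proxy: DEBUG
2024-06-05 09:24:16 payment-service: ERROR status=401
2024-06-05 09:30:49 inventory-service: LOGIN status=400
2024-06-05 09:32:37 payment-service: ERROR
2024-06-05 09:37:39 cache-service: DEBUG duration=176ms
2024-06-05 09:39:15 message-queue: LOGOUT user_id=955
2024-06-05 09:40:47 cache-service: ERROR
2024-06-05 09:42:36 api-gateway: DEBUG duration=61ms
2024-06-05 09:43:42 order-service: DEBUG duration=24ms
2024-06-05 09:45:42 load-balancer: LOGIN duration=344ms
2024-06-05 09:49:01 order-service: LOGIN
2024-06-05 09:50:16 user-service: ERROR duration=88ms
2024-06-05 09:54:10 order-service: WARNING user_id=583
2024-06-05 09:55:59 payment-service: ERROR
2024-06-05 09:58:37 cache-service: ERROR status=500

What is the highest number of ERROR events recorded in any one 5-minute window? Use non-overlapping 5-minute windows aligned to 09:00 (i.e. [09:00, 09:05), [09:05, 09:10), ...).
3

To find the burst window:

1. Divide the log period into non-overlapping 5-minute windows starting at 09:00
2. Count ERROR events in each window
3. Find the window with maximum count
4. Maximum events in a window: 3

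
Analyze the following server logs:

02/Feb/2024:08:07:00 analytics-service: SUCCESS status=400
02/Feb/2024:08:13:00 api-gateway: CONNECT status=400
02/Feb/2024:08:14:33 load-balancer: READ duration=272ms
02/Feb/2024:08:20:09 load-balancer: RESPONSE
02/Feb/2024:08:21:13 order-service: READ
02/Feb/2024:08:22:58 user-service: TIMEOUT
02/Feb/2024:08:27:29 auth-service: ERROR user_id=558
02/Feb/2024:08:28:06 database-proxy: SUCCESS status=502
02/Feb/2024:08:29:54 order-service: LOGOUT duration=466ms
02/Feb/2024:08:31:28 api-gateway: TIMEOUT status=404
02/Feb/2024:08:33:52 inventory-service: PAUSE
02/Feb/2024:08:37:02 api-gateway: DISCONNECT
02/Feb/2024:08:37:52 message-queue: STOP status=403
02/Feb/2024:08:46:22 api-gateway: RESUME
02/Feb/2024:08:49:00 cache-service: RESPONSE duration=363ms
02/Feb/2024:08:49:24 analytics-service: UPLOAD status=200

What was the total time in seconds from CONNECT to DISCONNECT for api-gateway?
1442

To calculate state duration:

1. Find CONNECT event for api-gateway: 02/Feb/2024:08:13:00
2. Find DISCONNECT event for api-gateway: 02/Feb/2024:08:37:02
3. Calculate duration: 02/Feb/2024:08:37:02 - 02/Feb/2024:08:13:00 = 1442 seconds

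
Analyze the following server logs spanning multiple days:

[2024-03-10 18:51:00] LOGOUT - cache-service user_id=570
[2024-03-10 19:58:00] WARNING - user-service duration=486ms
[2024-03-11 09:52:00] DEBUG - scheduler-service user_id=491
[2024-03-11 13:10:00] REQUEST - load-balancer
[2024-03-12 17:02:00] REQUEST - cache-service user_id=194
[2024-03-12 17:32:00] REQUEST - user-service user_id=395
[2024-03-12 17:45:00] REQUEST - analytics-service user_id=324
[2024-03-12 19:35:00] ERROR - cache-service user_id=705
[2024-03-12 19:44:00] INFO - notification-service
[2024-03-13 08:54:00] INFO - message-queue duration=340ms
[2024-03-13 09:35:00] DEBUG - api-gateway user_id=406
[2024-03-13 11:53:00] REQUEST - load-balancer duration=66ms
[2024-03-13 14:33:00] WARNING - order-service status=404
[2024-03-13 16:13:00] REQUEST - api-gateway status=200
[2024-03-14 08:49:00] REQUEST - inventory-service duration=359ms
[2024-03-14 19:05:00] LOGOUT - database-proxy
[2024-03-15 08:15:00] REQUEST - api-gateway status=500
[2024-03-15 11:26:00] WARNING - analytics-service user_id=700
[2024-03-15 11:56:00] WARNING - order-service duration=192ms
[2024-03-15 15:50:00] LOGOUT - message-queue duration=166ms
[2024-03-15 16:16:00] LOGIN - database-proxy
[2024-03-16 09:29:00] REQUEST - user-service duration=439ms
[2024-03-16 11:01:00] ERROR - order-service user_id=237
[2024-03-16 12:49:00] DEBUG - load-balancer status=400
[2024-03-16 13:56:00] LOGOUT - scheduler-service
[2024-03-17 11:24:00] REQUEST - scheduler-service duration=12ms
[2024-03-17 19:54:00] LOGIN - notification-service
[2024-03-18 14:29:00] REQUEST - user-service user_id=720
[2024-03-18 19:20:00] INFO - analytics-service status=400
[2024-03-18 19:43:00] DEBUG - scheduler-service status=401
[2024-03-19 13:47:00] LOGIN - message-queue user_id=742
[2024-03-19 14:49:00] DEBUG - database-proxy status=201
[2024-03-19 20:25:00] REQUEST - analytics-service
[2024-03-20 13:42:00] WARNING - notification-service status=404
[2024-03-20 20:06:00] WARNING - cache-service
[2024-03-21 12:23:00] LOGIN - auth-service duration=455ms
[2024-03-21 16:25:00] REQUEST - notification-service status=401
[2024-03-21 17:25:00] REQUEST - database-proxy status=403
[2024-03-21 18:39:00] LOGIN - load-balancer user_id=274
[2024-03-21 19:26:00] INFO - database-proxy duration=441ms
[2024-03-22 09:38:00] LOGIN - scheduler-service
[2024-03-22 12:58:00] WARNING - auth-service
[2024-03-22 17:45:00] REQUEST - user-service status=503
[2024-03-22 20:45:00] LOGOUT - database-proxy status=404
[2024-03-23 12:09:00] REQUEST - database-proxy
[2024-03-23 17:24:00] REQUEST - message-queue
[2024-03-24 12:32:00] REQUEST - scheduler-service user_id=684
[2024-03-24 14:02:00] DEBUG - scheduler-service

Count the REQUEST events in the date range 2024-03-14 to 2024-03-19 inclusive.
6

To filter by date range:

1. Date range: 2024-03-14 through 2024-03-19, both dates inclusive
2. Filter for REQUEST events whose date falls in this range
3. Count matching events: 6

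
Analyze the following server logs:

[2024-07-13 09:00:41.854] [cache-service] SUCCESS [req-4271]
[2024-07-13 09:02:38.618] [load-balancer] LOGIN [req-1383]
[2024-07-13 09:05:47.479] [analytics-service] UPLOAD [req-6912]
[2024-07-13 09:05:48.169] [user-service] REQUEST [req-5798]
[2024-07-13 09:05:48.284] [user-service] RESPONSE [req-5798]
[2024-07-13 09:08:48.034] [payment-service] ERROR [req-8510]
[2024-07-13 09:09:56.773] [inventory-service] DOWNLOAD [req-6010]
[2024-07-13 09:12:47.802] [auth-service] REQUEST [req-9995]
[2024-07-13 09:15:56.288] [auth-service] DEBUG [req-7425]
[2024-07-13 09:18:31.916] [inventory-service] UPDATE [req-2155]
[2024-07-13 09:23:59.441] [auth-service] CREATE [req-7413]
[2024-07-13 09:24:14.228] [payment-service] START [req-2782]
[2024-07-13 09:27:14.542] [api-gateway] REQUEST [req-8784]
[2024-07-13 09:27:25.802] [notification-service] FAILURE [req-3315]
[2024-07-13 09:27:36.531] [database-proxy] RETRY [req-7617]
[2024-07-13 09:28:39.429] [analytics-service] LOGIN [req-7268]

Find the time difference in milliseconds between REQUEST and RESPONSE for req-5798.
115

To calculate latency:

1. Find REQUEST with id req-5798: 2024-07-13 09:05:48.169
2. Find RESPONSE with id req-5798: 2024-07-13 09:05:48.284
3. Latency: 2024-07-13 09:05:48.284 - 2024-07-13 09:05:48.169 = 115ms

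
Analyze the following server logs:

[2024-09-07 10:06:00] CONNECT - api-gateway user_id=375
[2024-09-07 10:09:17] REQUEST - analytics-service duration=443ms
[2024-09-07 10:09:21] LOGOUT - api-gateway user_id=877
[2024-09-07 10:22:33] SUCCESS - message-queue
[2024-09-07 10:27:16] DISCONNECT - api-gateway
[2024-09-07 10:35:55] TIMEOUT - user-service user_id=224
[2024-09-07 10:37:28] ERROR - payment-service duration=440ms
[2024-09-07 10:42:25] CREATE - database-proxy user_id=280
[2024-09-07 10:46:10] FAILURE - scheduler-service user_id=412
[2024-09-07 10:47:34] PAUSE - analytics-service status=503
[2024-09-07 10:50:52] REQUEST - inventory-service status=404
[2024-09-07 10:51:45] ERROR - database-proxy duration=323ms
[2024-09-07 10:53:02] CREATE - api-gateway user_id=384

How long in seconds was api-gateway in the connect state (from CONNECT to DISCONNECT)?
1276

To calculate state duration:

1. Find CONNECT event for api-gateway: 2024-09-07 10:06:00
2. Find DISCONNECT event for api-gateway: 2024-09-07 10:27:16
3. Calculate duration: 2024-09-07 10:27:16 - 2024-09-07 10:06:00 = 1276 seconds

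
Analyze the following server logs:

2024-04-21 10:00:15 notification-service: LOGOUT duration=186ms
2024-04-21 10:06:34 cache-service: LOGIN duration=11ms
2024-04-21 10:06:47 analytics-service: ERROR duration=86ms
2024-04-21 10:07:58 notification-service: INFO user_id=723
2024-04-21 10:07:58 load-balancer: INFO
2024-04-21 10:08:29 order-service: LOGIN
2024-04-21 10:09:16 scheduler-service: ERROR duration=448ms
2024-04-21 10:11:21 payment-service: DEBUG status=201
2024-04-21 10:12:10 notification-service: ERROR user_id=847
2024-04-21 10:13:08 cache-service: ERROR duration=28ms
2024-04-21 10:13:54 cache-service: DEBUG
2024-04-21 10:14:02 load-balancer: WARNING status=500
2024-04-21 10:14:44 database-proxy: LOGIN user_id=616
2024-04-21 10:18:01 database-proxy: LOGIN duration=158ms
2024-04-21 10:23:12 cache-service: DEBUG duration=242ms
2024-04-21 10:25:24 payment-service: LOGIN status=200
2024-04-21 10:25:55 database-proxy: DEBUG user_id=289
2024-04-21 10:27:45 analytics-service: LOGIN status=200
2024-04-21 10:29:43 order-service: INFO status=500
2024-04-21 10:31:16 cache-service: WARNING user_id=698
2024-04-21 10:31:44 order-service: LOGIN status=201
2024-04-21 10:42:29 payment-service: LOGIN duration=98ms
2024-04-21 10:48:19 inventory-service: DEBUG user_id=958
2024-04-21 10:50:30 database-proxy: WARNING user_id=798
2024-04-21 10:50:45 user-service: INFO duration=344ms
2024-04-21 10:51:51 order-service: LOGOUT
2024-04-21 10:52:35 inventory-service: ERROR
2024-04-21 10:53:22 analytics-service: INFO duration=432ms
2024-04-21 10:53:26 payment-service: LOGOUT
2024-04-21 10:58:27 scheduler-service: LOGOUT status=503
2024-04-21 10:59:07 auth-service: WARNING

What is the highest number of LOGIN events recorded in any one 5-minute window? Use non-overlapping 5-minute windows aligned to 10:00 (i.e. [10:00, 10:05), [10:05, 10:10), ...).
2

To find the burst window:

1. Divide the log period into non-overlapping 5-minute windows starting at 10:00
2. Count LOGIN events in each window
3. Find the window with maximum count
4. Maximum events in a window: 2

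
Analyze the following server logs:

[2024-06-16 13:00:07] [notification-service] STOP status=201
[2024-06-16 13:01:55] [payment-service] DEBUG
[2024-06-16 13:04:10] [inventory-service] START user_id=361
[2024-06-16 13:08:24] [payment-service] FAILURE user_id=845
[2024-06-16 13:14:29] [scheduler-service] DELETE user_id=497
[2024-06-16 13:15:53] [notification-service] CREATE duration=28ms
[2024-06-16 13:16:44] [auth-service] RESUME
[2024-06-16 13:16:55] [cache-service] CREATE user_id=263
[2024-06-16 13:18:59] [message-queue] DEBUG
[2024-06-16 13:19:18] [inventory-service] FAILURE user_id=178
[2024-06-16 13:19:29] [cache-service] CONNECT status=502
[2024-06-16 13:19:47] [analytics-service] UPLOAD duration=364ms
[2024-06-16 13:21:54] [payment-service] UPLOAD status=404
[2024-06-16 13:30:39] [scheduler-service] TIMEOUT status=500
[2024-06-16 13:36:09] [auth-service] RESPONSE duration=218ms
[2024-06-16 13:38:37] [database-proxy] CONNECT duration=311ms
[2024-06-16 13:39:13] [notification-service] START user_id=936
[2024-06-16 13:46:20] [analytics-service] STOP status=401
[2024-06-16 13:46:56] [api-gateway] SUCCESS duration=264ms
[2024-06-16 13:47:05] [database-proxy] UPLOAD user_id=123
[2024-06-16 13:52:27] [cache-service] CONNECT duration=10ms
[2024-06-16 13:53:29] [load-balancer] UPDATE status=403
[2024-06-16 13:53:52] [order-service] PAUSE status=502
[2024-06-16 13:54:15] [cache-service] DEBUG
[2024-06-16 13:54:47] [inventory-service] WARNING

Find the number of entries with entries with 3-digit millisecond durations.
4

To find matching entries:

1. Pattern to match: entries with 3-digit millisecond durations
2. Scan each log entry for the pattern
3. Count matches: 4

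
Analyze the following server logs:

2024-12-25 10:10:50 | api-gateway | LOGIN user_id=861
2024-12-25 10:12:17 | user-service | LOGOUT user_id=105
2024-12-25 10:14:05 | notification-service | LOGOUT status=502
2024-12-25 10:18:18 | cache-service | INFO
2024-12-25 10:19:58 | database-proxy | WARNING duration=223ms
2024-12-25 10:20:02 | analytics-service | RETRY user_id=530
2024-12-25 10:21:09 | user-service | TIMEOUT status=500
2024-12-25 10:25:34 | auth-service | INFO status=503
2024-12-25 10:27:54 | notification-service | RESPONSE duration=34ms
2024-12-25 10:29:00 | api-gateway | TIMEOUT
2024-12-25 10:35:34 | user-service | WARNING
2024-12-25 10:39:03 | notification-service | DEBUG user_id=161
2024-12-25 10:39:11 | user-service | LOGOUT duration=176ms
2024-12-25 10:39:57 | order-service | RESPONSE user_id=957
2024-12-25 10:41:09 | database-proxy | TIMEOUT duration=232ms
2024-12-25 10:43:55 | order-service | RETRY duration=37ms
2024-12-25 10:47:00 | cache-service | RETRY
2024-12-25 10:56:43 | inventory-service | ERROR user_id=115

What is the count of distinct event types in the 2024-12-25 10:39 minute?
3

To count unique event types:

1. Filter events in the minute starting at 2024-12-25 10:39
2. Extract event types from matching entries
3. Count unique types: 3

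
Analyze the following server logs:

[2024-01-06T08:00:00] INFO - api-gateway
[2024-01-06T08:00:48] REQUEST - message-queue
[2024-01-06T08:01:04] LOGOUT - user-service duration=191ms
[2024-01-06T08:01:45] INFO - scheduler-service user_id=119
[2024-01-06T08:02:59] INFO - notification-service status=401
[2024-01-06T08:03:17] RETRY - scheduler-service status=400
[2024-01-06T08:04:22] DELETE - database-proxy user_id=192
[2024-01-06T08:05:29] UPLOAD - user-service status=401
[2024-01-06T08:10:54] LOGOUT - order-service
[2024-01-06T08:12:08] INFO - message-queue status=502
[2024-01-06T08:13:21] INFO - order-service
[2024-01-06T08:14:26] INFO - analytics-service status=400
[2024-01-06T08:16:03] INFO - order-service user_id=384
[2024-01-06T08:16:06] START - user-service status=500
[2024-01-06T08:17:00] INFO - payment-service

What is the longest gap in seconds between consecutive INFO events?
549

To find the longest gap:

1. Extract all INFO events in chronological order
2. Calculate time differences between consecutive events
3. Find the maximum difference
4. Longest gap: 549 seconds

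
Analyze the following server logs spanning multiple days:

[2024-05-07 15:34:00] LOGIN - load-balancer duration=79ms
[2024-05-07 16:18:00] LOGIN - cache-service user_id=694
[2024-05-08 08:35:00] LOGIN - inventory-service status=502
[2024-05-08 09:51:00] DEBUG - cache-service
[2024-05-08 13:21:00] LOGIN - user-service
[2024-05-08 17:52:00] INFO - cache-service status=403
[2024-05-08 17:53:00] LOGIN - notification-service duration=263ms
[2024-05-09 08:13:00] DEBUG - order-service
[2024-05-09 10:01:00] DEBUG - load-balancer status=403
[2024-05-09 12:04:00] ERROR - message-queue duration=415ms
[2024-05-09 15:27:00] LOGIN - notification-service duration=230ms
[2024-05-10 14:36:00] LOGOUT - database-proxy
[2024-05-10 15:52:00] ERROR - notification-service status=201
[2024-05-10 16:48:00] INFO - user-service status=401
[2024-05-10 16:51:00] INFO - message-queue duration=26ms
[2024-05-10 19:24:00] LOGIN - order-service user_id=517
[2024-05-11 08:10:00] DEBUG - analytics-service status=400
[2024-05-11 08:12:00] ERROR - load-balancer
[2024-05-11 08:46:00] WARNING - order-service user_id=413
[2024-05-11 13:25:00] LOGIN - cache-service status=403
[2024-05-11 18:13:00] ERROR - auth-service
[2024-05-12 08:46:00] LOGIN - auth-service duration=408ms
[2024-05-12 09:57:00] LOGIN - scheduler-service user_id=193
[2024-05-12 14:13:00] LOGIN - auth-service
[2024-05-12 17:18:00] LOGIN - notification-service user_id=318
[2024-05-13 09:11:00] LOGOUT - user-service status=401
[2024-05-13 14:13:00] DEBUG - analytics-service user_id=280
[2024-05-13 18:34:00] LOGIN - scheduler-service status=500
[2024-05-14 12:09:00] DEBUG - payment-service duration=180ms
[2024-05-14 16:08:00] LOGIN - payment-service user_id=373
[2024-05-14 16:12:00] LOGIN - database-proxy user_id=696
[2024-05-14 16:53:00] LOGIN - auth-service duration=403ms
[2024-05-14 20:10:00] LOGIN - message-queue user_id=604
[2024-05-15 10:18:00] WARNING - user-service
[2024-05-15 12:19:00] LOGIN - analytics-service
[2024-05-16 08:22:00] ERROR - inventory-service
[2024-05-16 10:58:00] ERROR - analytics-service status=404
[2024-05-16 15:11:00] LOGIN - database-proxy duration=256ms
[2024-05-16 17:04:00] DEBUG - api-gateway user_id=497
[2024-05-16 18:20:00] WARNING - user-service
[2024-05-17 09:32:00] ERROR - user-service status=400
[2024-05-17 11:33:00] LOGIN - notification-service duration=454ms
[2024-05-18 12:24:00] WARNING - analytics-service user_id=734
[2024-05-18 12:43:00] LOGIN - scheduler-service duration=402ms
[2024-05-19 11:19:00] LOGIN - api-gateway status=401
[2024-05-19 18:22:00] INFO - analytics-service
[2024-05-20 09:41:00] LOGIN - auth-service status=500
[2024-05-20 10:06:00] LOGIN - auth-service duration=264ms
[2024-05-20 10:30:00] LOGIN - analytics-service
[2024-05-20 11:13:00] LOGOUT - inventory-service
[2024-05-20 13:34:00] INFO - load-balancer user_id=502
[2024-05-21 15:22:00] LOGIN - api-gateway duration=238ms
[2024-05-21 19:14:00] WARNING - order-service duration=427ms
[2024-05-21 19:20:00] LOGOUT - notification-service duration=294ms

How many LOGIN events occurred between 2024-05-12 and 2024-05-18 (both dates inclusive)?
13

To filter by date range:

1. Date range: 2024-05-12 through 2024-05-18, both dates inclusive
2. Filter for LOGIN events whose date falls in this range
3. Count matching events: 13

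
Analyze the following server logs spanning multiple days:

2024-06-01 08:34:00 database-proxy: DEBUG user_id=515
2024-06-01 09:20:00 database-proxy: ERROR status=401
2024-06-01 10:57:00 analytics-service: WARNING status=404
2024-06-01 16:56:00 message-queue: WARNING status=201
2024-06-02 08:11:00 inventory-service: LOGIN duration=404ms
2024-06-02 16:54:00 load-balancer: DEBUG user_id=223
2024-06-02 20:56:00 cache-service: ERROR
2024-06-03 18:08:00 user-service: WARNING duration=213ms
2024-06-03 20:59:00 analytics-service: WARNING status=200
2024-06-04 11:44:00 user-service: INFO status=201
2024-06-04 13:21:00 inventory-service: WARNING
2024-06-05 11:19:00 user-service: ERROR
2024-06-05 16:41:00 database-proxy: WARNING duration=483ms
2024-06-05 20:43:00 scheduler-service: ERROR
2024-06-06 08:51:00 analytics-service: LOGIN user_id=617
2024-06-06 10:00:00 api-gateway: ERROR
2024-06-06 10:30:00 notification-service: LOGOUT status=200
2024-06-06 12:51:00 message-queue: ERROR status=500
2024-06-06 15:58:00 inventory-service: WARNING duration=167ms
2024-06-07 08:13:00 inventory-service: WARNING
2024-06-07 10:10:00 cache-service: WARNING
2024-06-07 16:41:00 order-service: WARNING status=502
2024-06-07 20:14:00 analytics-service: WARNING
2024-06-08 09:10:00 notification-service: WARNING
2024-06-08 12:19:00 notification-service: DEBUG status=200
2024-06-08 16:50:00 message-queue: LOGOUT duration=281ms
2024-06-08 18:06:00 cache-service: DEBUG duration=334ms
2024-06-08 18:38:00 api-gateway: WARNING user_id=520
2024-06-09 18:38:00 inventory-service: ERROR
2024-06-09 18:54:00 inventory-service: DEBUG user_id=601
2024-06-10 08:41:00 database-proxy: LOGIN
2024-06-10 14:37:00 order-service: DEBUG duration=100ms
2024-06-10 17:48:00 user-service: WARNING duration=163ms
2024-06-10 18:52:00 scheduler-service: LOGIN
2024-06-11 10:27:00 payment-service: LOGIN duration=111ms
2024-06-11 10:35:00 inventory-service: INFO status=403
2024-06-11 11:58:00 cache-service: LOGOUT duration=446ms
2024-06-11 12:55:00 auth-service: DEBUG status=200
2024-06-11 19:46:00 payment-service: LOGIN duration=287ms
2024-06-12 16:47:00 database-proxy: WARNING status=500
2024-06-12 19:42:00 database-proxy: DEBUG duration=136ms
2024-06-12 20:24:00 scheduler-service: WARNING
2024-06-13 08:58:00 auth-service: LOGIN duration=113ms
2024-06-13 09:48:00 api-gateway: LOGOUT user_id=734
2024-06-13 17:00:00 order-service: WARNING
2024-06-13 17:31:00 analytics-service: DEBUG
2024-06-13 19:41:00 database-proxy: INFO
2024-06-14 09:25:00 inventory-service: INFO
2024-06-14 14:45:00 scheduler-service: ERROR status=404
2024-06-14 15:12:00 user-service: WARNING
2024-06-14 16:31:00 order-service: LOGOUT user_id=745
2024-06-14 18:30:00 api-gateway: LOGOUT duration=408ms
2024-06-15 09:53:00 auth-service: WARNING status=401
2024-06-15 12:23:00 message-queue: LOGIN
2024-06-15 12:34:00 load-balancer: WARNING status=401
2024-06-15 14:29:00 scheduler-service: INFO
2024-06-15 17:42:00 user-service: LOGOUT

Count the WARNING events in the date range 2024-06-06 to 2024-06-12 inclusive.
10

To filter by date range:

1. Date range: 2024-06-06 through 2024-06-12, both dates inclusive
2. Filter for WARNING events whose date falls in this range
3. Count matching events: 10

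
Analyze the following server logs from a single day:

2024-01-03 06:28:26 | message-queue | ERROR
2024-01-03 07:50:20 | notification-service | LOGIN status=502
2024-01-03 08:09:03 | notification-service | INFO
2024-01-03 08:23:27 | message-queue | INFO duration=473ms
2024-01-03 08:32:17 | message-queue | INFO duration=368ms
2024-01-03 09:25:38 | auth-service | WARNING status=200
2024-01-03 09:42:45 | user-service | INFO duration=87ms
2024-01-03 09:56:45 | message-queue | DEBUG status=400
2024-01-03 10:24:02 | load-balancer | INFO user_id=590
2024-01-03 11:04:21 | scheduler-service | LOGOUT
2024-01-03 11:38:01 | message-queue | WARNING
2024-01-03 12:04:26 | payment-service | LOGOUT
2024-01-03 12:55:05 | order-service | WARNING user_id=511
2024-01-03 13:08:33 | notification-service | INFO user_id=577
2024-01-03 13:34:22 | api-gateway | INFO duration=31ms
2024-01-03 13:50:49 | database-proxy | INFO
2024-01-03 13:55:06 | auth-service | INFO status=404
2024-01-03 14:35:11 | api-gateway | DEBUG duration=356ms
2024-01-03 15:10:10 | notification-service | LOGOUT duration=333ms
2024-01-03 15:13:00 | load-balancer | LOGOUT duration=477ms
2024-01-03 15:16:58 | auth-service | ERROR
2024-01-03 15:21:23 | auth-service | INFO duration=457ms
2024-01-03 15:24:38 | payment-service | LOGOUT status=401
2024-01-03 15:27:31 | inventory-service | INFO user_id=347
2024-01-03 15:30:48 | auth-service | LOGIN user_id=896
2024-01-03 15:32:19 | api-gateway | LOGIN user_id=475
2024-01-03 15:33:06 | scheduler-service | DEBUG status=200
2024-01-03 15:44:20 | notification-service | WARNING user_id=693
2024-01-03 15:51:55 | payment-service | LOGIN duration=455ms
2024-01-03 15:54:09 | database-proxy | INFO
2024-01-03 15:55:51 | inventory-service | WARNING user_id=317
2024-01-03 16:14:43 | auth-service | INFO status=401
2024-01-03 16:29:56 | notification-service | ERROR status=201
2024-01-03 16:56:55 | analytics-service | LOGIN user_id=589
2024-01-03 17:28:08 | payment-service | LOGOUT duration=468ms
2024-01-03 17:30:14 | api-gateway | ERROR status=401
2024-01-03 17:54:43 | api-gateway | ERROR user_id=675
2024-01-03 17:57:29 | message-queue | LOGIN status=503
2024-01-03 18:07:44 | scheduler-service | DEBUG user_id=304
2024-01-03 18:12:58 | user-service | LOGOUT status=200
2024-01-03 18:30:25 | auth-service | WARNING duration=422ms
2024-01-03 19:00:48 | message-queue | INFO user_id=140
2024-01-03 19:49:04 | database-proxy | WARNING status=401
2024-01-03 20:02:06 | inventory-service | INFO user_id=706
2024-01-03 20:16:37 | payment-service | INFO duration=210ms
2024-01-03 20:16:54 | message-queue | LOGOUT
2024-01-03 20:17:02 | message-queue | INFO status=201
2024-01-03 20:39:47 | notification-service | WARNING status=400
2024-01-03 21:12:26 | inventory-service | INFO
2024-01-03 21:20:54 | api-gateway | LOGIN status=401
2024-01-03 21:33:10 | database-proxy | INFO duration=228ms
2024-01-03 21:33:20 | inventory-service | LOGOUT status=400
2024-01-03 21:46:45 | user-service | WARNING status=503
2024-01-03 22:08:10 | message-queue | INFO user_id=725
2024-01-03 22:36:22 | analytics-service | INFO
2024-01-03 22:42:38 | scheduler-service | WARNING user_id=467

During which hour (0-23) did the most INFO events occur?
13

To find the peak hour:

1. Group all INFO events by hour
2. Count events in each hour
3. Find hour with maximum count
4. Peak hour: 13 (with 4 events)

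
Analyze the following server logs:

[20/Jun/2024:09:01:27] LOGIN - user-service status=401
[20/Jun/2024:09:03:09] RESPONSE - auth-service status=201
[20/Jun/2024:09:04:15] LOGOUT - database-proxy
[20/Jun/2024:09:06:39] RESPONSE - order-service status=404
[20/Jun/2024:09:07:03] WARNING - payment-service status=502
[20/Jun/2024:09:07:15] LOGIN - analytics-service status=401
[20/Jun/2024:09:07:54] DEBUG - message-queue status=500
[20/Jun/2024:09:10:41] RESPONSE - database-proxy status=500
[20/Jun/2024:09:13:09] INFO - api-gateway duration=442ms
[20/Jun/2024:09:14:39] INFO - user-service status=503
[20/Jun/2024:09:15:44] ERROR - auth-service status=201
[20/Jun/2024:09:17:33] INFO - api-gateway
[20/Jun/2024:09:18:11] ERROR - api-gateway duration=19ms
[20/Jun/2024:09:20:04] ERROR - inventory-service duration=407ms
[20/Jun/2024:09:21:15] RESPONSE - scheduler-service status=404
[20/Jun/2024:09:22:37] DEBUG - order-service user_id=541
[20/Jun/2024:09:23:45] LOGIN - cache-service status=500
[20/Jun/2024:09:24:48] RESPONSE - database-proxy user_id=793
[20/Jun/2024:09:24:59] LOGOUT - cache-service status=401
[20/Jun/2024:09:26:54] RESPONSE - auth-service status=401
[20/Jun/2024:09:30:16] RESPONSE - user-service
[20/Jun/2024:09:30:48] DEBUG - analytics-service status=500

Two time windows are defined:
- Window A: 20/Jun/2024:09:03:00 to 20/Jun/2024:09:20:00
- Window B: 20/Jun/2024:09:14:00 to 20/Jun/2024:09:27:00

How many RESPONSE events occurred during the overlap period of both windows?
0

To find overlap events:

1. Window A: 20/Jun/2024:09:03:00 to 20/Jun/2024:09:20:00
2. Window B: 20/Jun/2024:09:14:00 to 20/Jun/2024:09:27:00
3. Overlap period: 20/Jun/2024:09:14:00 to 20/Jun/2024:09:20:00
4. Count RESPONSE events in overlap: 0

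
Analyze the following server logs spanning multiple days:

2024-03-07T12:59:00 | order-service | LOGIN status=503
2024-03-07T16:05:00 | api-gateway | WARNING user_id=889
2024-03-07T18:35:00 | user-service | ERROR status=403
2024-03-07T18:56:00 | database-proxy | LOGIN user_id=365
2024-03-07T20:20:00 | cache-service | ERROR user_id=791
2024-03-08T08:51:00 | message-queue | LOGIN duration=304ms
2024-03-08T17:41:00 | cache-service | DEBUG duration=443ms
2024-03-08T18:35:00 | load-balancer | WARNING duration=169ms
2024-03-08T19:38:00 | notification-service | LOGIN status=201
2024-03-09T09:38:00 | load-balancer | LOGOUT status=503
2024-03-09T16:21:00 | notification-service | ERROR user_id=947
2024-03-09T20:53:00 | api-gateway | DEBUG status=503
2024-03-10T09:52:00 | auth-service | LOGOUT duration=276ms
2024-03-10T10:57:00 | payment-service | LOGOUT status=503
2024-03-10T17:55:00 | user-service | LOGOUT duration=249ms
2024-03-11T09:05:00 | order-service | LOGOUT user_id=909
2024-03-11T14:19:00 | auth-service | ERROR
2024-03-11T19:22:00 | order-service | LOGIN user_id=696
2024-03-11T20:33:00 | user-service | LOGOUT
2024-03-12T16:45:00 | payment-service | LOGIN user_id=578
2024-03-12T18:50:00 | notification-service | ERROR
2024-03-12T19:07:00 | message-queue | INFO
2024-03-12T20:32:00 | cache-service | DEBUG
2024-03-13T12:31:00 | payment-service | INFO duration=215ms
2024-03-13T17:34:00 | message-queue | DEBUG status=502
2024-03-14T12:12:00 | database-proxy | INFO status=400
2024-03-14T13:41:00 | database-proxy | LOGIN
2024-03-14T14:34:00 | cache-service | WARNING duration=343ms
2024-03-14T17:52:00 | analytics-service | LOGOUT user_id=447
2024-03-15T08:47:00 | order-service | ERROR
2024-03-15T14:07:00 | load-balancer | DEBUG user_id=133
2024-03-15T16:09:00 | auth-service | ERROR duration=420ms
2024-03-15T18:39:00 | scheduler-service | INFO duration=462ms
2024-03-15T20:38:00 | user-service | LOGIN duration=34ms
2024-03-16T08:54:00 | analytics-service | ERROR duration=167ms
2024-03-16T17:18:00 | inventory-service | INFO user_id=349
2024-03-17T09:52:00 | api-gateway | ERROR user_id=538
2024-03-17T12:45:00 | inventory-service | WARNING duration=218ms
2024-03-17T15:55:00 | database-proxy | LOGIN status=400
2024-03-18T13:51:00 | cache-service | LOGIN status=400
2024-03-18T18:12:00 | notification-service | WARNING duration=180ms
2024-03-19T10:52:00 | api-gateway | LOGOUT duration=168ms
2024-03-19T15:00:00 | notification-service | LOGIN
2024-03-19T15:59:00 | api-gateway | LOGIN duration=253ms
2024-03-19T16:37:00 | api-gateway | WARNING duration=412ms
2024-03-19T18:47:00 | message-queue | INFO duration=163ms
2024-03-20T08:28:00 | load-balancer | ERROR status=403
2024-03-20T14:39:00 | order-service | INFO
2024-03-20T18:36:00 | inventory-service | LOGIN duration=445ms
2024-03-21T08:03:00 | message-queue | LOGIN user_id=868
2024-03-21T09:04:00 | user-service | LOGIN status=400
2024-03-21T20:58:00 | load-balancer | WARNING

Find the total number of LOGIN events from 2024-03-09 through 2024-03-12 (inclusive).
2

To filter by date range:

1. Date range: 2024-03-09 through 2024-03-12, both dates inclusive
2. Filter for LOGIN events whose date falls in this range
3. Count matching events: 2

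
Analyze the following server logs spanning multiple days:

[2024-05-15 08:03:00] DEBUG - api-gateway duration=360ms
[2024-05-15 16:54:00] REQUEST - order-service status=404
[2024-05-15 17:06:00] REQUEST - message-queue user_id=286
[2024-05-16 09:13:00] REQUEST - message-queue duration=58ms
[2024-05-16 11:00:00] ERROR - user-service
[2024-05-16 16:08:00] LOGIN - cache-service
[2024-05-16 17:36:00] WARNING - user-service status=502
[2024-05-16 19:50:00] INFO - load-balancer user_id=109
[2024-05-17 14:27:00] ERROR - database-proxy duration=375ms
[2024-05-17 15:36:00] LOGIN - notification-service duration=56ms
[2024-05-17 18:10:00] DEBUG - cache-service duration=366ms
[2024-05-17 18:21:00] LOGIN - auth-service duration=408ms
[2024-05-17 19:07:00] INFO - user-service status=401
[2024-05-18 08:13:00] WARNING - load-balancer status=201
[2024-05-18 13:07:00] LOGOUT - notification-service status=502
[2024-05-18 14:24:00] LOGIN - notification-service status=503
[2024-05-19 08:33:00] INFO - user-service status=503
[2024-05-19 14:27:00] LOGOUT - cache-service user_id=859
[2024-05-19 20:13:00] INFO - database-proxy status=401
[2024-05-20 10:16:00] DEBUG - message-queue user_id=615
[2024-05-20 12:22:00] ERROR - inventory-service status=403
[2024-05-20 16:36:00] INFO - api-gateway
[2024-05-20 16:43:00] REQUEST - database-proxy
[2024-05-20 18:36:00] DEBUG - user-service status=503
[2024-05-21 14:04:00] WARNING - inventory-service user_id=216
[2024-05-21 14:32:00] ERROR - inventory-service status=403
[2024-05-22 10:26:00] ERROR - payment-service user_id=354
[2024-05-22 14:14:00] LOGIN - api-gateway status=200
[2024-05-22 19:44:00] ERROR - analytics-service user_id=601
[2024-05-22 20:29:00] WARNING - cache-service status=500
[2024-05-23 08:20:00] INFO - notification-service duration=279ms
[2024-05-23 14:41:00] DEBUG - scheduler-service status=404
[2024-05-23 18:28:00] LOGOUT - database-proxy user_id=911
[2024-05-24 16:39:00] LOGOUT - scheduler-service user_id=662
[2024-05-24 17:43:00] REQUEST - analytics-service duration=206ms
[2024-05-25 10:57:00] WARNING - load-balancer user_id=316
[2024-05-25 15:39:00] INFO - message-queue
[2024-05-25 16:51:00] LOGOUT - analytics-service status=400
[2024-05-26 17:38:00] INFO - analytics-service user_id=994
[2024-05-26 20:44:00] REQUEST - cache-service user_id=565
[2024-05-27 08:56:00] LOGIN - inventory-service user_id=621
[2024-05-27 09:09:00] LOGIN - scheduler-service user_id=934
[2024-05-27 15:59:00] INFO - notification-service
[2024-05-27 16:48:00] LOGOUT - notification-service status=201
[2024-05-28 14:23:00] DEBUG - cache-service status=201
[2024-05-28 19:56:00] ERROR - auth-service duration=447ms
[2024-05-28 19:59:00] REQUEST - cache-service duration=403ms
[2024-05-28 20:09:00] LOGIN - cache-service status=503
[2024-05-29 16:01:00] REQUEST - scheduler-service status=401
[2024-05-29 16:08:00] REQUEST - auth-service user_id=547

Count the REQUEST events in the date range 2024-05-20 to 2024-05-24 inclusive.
2

To filter by date range:

1. Date range: 2024-05-20 through 2024-05-24, both dates inclusive
2. Filter for REQUEST events whose date falls in this range
3. Count matching events: 2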